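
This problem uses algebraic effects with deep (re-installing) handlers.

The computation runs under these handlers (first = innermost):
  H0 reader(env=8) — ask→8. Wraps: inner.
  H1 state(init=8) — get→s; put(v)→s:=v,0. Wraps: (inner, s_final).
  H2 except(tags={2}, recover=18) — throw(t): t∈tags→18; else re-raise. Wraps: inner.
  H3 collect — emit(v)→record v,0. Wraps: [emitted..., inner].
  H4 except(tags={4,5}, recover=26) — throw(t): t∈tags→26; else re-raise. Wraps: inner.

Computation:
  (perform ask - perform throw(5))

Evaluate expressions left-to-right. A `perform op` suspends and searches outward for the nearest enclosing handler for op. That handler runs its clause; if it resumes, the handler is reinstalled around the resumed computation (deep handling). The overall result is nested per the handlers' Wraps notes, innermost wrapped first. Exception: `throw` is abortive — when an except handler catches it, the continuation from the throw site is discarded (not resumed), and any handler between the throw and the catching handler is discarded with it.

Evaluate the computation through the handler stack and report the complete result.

Answer: 26

Working:
ask @ H0 ⇒ 8
throw(5) @ H2 re-raised
throw(5) @ H4 caught ⇒ 26
= 26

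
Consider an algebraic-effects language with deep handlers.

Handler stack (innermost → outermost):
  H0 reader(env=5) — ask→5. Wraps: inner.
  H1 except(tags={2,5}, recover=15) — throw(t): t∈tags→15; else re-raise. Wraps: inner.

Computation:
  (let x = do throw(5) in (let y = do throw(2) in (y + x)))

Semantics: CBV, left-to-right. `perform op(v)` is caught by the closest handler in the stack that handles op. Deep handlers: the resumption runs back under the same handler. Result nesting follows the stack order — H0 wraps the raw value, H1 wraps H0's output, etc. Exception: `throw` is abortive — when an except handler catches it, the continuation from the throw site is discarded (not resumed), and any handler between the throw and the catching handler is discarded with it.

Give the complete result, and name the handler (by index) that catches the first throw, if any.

Answer: 15 ; first throw caught by: H1

Step-by-step:
throw(5) @ H1 caught ⇒ 15
= 15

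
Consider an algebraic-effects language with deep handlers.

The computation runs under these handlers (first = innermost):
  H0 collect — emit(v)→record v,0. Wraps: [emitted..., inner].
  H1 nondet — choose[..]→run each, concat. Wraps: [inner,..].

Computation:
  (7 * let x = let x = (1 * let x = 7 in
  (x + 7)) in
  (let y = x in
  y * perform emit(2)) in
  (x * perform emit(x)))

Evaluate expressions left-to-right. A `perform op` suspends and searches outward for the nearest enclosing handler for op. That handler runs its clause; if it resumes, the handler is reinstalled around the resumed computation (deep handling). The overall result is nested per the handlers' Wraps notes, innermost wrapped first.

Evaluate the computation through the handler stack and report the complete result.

Evaluation trace:
emit(2) @ H0 ⇒ out+=2
emit(0) @ H0 ⇒ out+=0
H0 returns [2, 0, 0]
H1 returns [[2, 0, 0]]
= [[2, 0, 0]]

Answer: [[2, 0, 0]]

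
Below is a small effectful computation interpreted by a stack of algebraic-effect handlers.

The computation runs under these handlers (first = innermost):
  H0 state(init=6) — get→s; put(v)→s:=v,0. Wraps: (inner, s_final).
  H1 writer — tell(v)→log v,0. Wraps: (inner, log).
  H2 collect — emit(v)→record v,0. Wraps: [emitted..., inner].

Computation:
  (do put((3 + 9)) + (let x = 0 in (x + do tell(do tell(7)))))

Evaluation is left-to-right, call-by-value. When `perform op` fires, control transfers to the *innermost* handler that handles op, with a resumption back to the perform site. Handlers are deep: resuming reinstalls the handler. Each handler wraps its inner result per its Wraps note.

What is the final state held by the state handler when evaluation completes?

Answer: 12

Step-by-step:
put(12) @ H0 ⇒ s:=12
tell(7) @ H1 ⇒ log+=7
tell(0) @ H1 ⇒ log+=0
H0 returns (0, 12)
H1 returns ((0, 12), (7, 0))
H2 returns [((0, 12), (7, 0))]
= [((0, 12), (7, 0))]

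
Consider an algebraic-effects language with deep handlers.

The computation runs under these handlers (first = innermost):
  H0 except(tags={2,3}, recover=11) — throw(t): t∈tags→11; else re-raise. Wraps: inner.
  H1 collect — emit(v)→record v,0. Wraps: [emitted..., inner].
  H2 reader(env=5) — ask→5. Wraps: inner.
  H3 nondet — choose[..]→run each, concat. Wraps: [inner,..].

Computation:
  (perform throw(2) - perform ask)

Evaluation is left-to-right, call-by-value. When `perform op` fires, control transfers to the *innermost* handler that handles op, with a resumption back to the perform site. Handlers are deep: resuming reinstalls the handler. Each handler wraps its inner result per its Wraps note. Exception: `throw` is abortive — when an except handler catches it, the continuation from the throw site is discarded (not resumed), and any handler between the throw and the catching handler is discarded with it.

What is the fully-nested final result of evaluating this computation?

Evaluation trace:
throw(2) @ H0 caught ⇒ 11
H1 returns [11]
H2 returns [11]
H3 returns [[11]]
= [[11]]

Answer: [[11]]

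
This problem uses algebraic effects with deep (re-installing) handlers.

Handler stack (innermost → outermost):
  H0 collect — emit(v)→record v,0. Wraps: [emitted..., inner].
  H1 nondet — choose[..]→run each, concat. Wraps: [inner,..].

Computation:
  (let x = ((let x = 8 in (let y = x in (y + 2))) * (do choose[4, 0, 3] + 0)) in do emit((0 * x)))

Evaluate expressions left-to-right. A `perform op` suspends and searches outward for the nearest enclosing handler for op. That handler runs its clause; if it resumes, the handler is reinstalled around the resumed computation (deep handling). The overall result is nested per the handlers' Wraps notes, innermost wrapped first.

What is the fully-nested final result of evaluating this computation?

Working:
choose[4, 0, 3] @ H1
  branch[0] choose=4:
    emit(0) @ H0 ⇒ out+=0
    H0 returns [0, 0]
    H1 returns [[0, 0]]
  branch[1] choose=0:
    emit(0) @ H0 ⇒ out+=0
    H0 returns [0, 0]
    H1 returns [[0, 0]]
  branch[2] choose=3:
    emit(0) @ H0 ⇒ out+=0
    H0 returns [0, 0]
    H1 returns [[0, 0]]
= [[0, 0], [0, 0], [0, 0]]

Answer: [[0, 0], [0, 0], [0, 0]]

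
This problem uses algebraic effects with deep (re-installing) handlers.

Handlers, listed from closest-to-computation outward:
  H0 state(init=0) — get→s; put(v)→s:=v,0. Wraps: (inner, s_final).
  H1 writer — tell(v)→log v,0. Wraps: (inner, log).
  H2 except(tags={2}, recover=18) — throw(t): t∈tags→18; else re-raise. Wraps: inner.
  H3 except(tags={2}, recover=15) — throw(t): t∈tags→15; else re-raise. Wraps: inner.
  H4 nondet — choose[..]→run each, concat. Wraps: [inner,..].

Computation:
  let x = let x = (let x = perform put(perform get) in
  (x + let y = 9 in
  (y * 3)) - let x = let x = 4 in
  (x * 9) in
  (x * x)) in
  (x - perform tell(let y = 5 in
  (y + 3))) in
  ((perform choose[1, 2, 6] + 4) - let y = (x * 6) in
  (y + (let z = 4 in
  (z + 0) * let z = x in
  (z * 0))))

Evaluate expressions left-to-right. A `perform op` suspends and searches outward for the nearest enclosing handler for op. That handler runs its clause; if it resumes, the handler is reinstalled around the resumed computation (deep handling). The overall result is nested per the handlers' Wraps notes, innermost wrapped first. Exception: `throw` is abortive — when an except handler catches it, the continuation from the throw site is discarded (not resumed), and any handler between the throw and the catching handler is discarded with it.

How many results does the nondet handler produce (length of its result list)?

Working:
get @ H0 ⇒ 0
put(0) @ H0 ⇒ s:=0
tell(8) @ H1 ⇒ log+=8
choose[1, 2, 6] @ H4
  branch[0] choose=1:
    H0 returns (7619, 0)
    H1 returns ((7619, 0), (8))
    H2 returns ((7619, 0), (8))
    H3 returns ((7619, 0), (8))
    H4 returns [((7619, 0), (8))]
  branch[1] choose=2:
    H0 returns (7620, 0)
    H1 returns ((7620, 0), (8))
    H2 returns ((7620, 0), (8))
    H3 returns ((7620, 0), (8))
    H4 returns [((7620, 0), (8))]
  branch[2] choose=6:
    H0 returns (7624, 0)
    H1 returns ((7624, 0), (8))
    H2 returns ((7624, 0), (8))
    H3 returns ((7624, 0), (8))
    H4 returns [((7624, 0), (8))]
= [((7619, 0), (8)), ((7620, 0), (8)), ((7624, 0), (8))]

Answer: 3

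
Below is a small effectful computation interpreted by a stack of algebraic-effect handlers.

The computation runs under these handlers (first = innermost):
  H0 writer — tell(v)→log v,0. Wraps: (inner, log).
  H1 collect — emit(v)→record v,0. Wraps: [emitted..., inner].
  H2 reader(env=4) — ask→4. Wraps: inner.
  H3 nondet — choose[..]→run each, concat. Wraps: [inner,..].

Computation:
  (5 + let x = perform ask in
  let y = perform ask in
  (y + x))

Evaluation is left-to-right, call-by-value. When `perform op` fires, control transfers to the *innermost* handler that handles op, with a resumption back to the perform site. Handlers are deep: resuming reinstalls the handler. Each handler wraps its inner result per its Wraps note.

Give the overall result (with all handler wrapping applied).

Answer: [[(13, ())]]

Step-by-step:
ask @ H2 ⇒ 4
ask @ H2 ⇒ 4
H0 returns (13, ())
H1 returns [(13, ())]
H2 returns [(13, ())]
H3 returns [[(13, ())]]
= [[(13, ())]]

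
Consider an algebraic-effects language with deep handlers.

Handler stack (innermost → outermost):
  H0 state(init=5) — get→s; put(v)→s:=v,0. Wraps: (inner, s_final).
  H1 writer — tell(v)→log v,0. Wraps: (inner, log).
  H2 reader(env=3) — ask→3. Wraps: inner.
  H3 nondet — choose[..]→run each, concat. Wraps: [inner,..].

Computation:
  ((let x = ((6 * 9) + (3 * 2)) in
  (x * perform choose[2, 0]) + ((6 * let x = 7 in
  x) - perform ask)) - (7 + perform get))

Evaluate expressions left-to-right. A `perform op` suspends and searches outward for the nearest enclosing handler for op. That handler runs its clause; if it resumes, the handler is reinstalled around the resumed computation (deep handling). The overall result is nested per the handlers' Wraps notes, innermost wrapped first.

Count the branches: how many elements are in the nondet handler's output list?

Answer: 2

Working:
choose[2, 0] @ H3
  branch[0] choose=2:
    ask @ H2 ⇒ 3
    get @ H0 ⇒ 5
    H0 returns (147, 5)
    H1 returns ((147, 5), ())
    H2 returns ((147, 5), ())
    H3 returns [((147, 5), ())]
  branch[1] choose=0:
    ask @ H2 ⇒ 3
    get @ H0 ⇒ 5
    H0 returns (27, 5)
    H1 returns ((27, 5), ())
    H2 returns ((27, 5), ())
    H3 returns [((27, 5), ())]
= [((147, 5), ()), ((27, 5), ())]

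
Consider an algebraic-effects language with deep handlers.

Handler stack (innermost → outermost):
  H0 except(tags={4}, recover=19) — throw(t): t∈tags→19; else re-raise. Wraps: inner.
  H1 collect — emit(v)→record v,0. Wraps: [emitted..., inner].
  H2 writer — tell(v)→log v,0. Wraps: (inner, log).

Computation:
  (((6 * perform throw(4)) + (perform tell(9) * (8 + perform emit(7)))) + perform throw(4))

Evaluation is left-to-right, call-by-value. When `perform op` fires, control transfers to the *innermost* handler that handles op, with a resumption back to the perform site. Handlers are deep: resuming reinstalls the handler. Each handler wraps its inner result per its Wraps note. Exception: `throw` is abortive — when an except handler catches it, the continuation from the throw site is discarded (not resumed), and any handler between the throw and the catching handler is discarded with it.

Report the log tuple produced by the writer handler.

Evaluation trace:
throw(4) @ H0 caught ⇒ 19
H1 returns [19]
H2 returns ([19], ())
= ([19], ())

Answer: ()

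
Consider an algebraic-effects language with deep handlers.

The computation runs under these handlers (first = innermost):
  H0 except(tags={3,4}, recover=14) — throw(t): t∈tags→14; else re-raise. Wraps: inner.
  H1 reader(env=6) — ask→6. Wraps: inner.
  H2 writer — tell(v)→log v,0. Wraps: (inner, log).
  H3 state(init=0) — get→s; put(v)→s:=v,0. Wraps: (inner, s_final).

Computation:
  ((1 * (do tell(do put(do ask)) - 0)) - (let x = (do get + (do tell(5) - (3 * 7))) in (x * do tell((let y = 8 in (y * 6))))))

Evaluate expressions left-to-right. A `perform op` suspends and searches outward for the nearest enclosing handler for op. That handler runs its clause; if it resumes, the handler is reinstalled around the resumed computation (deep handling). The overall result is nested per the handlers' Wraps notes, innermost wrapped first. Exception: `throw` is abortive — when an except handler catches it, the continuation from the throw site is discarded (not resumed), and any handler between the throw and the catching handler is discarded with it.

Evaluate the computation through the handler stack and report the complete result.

Step-by-step:
ask @ H1 ⇒ 6
put(6) @ H3 ⇒ s:=6
tell(0) @ H2 ⇒ log+=0
get @ H3 ⇒ 6
tell(5) @ H2 ⇒ log+=5
tell(48) @ H2 ⇒ log+=48
H0 returns 0
H1 returns 0
H2 returns (0, (0, 5, 48))
H3 returns ((0, (0, 5, 48)), 6)
= ((0, (0, 5, 48)), 6)

Answer: ((0, (0, 5, 48)), 6)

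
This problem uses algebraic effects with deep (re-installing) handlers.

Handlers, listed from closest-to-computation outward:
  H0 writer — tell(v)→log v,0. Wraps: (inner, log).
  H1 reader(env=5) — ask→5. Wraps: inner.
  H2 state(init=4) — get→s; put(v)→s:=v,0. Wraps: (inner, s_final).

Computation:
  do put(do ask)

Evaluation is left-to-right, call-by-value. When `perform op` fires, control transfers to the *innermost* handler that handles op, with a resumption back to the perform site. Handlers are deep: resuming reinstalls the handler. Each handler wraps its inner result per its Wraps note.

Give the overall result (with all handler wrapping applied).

Answer: ((0, ()), 5)

Evaluation trace:
ask @ H1 ⇒ 5
put(5) @ H2 ⇒ s:=5
H0 returns (0, ())
H1 returns (0, ())
H2 returns ((0, ()), 5)
= ((0, ()), 5)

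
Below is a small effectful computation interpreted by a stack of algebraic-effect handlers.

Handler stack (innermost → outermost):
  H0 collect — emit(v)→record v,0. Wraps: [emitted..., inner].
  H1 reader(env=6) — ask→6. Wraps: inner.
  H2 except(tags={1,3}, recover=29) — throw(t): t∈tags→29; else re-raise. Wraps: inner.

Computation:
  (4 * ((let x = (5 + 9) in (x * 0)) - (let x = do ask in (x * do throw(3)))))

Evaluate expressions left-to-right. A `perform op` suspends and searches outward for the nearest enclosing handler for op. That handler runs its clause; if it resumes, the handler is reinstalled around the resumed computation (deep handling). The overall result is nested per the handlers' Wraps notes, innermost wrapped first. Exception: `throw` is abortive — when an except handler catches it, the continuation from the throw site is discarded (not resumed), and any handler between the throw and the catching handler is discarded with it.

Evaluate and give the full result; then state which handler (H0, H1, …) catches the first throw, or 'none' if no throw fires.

Evaluation trace:
ask @ H1 ⇒ 6
throw(3) @ H2 caught ⇒ 29
= 29

Answer: 29 ; first throw caught by: H2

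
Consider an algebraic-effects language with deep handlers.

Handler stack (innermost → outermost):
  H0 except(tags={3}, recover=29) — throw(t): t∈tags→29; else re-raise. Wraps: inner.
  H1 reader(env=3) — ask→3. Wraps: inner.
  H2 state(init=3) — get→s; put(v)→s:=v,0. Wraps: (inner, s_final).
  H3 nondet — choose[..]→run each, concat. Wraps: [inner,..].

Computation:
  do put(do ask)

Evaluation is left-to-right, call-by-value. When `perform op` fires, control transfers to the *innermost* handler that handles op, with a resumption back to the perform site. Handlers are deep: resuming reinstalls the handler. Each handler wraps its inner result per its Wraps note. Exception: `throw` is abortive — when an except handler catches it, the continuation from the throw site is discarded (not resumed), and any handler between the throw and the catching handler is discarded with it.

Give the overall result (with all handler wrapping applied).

Step-by-step:
ask @ H1 ⇒ 3
put(3) @ H2 ⇒ s:=3
H0 returns 0
H1 returns 0
H2 returns (0, 3)
H3 returns [(0, 3)]
= [(0, 3)]

Answer: [(0, 3)]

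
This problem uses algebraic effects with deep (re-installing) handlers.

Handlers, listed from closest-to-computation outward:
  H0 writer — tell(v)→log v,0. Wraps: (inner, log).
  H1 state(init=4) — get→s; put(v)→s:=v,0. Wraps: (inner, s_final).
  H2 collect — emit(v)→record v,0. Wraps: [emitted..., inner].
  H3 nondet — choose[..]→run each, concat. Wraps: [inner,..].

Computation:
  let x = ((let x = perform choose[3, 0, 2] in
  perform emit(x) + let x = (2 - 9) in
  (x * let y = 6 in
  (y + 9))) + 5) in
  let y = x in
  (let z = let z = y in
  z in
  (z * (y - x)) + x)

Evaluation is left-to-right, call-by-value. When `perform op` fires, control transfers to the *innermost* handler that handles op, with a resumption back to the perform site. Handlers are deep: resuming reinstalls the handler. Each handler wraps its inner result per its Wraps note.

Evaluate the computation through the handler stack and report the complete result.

Answer: [[3, ((-100, ()), 4)], [0, ((-100, ()), 4)], [2, ((-100, ()), 4)]]

Step-by-step:
choose[3, 0, 2] @ H3
  branch[0] choose=3:
    emit(3) @ H2 ⇒ out+=3
    H0 returns (-100, ())
    H1 returns ((-100, ()), 4)
    H2 returns [3, ((-100, ()), 4)]
    H3 returns [[3, ((-100, ()), 4)]]
  branch[1] choose=0:
    emit(0) @ H2 ⇒ out+=0
    H0 returns (-100, ())
    H1 returns ((-100, ()), 4)
    H2 returns [0, ((-100, ()), 4)]
    H3 returns [[0, ((-100, ()), 4)]]
  branch[2] choose=2:
    emit(2) @ H2 ⇒ out+=2
    H0 returns (-100, ())
    H1 returns ((-100, ()), 4)
    H2 returns [2, ((-100, ()), 4)]
    H3 returns [[2, ((-100, ()), 4)]]
= [[3, ((-100, ()), 4)], [0, ((-100, ()), 4)], [2, ((-100, ()), 4)]]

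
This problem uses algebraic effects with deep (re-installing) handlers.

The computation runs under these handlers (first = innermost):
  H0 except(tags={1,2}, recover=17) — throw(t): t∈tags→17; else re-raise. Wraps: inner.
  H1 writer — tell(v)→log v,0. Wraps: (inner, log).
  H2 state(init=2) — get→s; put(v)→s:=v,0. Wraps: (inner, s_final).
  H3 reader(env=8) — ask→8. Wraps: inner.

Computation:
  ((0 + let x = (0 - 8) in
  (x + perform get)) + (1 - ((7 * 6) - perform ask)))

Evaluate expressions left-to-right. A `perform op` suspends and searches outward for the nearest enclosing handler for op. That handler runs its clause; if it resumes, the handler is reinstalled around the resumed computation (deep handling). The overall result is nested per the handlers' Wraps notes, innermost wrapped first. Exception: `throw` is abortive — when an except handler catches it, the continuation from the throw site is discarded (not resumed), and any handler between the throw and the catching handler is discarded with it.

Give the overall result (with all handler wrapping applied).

Answer: ((-39, ()), 2)

Working:
get @ H2 ⇒ 2
ask @ H3 ⇒ 8
H0 returns -39
H1 returns (-39, ())
H2 returns ((-39, ()), 2)
H3 returns ((-39, ()), 2)
= ((-39, ()), 2)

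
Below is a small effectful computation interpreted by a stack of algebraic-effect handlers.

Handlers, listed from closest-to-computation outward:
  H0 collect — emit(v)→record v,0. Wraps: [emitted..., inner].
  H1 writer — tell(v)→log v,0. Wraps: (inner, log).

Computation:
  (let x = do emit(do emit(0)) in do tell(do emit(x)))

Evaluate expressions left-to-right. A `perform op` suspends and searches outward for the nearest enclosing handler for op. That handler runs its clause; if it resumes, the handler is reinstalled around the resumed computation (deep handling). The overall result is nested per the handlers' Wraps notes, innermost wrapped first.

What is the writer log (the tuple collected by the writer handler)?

Answer: (0)

Step-by-step:
emit(0) @ H0 ⇒ out+=0
emit(0) @ H0 ⇒ out+=0
emit(0) @ H0 ⇒ out+=0
tell(0) @ H1 ⇒ log+=0
H0 returns [0, 0, 0, 0]
H1 returns ([0, 0, 0, 0], (0))
= ([0, 0, 0, 0], (0))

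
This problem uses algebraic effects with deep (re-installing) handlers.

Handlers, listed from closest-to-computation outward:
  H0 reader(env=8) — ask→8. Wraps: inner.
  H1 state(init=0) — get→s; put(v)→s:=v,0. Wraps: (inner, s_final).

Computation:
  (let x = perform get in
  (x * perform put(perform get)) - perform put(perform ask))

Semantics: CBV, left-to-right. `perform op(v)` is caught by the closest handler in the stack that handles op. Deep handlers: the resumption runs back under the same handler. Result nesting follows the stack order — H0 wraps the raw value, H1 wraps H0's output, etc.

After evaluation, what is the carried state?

Working:
get @ H1 ⇒ 0
get @ H1 ⇒ 0
put(0) @ H1 ⇒ s:=0
ask @ H0 ⇒ 8
put(8) @ H1 ⇒ s:=8
H0 returns 0
H1 returns (0, 8)
= (0, 8)

Answer: 8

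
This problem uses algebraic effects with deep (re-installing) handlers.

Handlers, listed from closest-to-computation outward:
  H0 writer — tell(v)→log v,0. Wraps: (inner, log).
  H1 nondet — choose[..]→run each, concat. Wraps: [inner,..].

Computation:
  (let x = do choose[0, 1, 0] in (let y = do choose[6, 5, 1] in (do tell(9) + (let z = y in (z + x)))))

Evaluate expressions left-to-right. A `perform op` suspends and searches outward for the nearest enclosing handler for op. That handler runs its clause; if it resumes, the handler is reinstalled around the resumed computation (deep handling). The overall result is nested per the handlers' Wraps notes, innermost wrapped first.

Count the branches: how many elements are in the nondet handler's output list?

Step-by-step:
choose[0, 1, 0] @ H1
  branch[0] choose=0:
    choose[6, 5, 1] @ H1
      branch[0] choose=6:
        tell(9) @ H0 ⇒ log+=9
        H0 returns (6, (9))
        H1 returns [(6, (9))]
      branch[1] choose=5:
        tell(9) @ H0 ⇒ log+=9
        H0 returns (5, (9))
        H1 returns [(5, (9))]
      branch[2] choose=1:
        tell(9) @ H0 ⇒ log+=9
        H0 returns (1, (9))
        H1 returns [(1, (9))]
  branch[1] choose=1:
    choose[6, 5, 1] @ H1
      branch[0] choose=6:
        tell(9) @ H0 ⇒ log+=9
        H0 returns (7, (9))
        H1 returns [(7, (9))]
      branch[1] choose=5:
        tell(9) @ H0 ⇒ log+=9
        H0 returns (6, (9))
        H1 returns [(6, (9))]
      branch[2] choose=1:
        tell(9) @ H0 ⇒ log+=9
        H0 returns (2, (9))
        H1 returns [(2, (9))]
  branch[2] choose=0:
    choose[6, 5, 1] @ H1
      branch[0] choose=6:
        tell(9) @ H0 ⇒ log+=9
        H0 returns (6, (9))
        H1 returns [(6, (9))]
      branch[1] choose=5:
        tell(9) @ H0 ⇒ log+=9
        H0 returns (5, (9))
        H1 returns [(5, (9))]
      branch[2] choose=1:
        tell(9) @ H0 ⇒ log+=9
        H0 returns (1, (9))
        H1 returns [(1, (9))]
= [(6, (9)), (5, (9)), (1, (9)), (7, (9)), (6, (9)), (2, (9)), (6, (9)), (5, (9)), (1, (9))]

Answer: 9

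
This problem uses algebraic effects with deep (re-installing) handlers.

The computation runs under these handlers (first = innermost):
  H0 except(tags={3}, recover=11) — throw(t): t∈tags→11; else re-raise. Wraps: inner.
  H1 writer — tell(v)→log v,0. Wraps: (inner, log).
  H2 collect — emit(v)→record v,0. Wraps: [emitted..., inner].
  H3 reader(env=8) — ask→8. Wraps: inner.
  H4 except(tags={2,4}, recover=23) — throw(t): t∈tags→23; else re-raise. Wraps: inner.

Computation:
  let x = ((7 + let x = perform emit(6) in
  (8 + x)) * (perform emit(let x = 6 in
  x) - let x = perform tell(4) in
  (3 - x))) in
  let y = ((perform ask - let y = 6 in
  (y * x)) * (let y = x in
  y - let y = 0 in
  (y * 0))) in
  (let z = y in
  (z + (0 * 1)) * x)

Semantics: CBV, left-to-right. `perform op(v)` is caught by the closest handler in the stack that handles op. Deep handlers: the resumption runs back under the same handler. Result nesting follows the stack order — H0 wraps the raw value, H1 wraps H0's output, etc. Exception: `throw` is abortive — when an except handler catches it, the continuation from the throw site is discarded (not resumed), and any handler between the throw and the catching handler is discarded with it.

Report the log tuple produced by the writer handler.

Answer: (4)

Working:
emit(6) @ H2 ⇒ out+=6
emit(6) @ H2 ⇒ out+=6
tell(4) @ H1 ⇒ log+=4
ask @ H3 ⇒ 8
H0 returns 562950
H1 returns (562950, (4))
H2 returns [6, 6, (562950, (4))]
H3 returns [6, 6, (562950, (4))]
H4 returns [6, 6, (562950, (4))]
= [6, 6, (562950, (4))]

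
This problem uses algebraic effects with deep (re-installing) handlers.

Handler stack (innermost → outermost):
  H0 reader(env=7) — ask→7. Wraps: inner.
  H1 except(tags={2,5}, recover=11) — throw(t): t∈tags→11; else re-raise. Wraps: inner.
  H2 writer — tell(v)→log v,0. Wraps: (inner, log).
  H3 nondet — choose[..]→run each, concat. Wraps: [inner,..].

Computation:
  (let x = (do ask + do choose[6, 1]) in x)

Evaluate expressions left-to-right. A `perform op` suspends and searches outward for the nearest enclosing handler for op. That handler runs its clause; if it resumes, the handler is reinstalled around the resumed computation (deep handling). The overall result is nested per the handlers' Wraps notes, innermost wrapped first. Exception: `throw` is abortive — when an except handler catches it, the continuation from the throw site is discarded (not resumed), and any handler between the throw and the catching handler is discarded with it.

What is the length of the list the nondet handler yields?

Evaluation trace:
ask @ H0 ⇒ 7
choose[6, 1] @ H3
  branch[0] choose=6:
    H0 returns 13
    H1 returns 13
    H2 returns (13, ())
    H3 returns [(13, ())]
  branch[1] choose=1:
    H0 returns 8
    H1 returns 8
    H2 returns (8, ())
    H3 returns [(8, ())]
= [(13, ()), (8, ())]

Answer: 2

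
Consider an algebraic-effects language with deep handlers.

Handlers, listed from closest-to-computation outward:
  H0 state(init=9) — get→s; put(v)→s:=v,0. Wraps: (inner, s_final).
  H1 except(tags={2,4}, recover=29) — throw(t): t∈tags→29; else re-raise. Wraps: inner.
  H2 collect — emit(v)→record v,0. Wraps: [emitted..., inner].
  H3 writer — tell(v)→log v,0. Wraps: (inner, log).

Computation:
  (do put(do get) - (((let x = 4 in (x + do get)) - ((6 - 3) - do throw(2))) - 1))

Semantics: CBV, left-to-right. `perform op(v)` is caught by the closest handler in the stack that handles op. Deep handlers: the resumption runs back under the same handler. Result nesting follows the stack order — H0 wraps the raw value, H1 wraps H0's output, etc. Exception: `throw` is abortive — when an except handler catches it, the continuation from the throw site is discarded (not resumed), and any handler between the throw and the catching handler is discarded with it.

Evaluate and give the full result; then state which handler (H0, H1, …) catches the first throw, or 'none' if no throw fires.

Evaluation trace:
get @ H0 ⇒ 9
put(9) @ H0 ⇒ s:=9
get @ H0 ⇒ 9
throw(2) @ H1 caught ⇒ 29
H2 returns [29]
H3 returns ([29], ())
= ([29], ())

Answer: ([29], ()) ; first throw caught by: H1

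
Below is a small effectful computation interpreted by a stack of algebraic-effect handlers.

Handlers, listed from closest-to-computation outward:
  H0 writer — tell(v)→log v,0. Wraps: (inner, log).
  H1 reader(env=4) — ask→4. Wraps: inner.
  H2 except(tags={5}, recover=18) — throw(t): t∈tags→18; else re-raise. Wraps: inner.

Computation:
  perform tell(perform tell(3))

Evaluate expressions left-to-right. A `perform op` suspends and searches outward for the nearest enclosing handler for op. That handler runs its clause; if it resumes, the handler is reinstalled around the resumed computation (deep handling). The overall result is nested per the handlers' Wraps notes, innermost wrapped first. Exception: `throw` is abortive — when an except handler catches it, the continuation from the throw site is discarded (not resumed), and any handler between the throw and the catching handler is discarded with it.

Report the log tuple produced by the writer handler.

Answer: (3, 0)

Working:
tell(3) @ H0 ⇒ log+=3
tell(0) @ H0 ⇒ log+=0
H0 returns (0, (3, 0))
H1 returns (0, (3, 0))
H2 returns (0, (3, 0))
= (0, (3, 0))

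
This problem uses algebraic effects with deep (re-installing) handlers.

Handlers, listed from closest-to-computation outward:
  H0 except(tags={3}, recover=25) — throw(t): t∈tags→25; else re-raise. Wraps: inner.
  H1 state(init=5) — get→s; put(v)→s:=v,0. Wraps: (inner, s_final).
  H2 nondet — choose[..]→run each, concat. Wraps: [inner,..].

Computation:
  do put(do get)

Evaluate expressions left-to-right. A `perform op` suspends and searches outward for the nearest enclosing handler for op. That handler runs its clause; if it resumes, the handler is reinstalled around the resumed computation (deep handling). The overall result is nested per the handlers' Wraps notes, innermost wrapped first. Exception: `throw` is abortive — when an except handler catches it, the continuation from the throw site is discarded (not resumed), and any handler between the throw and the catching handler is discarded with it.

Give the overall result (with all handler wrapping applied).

Answer: [(0, 5)]

Step-by-step:
get @ H1 ⇒ 5
put(5) @ H1 ⇒ s:=5
H0 returns 0
H1 returns (0, 5)
H2 returns [(0, 5)]
= [(0, 5)]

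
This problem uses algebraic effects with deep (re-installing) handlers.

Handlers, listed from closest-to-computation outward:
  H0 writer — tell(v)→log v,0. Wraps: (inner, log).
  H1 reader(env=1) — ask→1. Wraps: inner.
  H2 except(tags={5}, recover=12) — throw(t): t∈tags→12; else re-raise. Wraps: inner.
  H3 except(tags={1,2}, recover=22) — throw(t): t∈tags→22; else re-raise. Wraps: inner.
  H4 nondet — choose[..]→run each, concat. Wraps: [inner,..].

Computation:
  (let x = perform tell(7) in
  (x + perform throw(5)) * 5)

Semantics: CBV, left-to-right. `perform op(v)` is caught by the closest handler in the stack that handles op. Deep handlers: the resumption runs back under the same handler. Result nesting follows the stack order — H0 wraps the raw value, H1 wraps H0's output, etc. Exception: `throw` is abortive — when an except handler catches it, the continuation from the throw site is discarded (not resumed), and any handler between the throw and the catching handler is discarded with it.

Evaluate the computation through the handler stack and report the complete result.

Answer: [12]

Step-by-step:
tell(7) @ H0 ⇒ log+=7
throw(5) @ H2 caught ⇒ 12
H3 returns 12
H4 returns [12]
= [12]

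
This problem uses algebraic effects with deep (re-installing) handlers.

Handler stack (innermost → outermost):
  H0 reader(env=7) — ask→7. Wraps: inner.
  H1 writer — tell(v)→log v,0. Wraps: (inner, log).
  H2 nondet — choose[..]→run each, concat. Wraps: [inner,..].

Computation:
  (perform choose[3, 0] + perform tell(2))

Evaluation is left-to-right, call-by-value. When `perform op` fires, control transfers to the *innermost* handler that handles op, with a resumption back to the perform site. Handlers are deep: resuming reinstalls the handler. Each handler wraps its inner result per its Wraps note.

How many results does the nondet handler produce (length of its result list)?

Answer: 2

Step-by-step:
choose[3, 0] @ H2
  branch[0] choose=3:
    tell(2) @ H1 ⇒ log+=2
    H0 returns 3
    H1 returns (3, (2))
    H2 returns [(3, (2))]
  branch[1] choose=0:
    tell(2) @ H1 ⇒ log+=2
    H0 returns 0
    H1 returns (0, (2))
    H2 returns [(0, (2))]
= [(3, (2)), (0, (2))]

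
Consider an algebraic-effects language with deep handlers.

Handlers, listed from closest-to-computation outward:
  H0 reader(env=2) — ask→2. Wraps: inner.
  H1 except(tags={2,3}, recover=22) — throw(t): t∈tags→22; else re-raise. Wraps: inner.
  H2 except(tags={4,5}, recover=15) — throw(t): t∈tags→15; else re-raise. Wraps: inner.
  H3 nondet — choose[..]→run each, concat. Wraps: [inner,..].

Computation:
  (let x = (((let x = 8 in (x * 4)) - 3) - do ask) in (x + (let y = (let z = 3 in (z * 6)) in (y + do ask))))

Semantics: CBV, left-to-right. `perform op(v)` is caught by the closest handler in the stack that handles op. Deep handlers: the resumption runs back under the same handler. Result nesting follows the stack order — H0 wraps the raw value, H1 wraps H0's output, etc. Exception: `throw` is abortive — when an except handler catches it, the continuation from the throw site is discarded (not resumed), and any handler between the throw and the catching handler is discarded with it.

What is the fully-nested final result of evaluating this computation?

Answer: [47]

Step-by-step:
ask @ H0 ⇒ 2
ask @ H0 ⇒ 2
H0 returns 47
H1 returns 47
H2 returns 47
H3 returns [47]
= [47]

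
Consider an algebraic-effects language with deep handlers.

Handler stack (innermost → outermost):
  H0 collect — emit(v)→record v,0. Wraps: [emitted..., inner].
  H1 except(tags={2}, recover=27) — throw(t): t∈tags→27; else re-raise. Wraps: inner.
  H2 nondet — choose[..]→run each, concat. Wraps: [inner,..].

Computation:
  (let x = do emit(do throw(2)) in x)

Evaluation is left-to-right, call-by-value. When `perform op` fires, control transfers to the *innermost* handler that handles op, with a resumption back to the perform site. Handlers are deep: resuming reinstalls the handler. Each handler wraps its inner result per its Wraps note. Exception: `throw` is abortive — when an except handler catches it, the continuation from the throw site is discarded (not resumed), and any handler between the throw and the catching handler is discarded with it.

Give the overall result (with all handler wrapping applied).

Evaluation trace:
throw(2) @ H1 caught ⇒ 27
H2 returns [27]
= [27]

Answer: [27]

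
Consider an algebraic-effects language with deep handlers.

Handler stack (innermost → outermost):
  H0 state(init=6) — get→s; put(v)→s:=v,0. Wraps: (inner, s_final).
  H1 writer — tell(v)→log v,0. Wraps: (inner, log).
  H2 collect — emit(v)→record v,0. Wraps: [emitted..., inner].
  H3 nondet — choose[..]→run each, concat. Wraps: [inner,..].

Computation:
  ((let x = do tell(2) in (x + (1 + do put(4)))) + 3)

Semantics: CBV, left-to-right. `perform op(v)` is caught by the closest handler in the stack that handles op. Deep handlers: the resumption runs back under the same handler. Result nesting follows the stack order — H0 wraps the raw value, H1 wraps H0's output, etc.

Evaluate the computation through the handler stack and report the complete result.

Answer: [[((4, 4), (2))]]

Evaluation trace:
tell(2) @ H1 ⇒ log+=2
put(4) @ H0 ⇒ s:=4
H0 returns (4, 4)
H1 returns ((4, 4), (2))
H2 returns [((4, 4), (2))]
H3 returns [[((4, 4), (2))]]
= [[((4, 4), (2))]]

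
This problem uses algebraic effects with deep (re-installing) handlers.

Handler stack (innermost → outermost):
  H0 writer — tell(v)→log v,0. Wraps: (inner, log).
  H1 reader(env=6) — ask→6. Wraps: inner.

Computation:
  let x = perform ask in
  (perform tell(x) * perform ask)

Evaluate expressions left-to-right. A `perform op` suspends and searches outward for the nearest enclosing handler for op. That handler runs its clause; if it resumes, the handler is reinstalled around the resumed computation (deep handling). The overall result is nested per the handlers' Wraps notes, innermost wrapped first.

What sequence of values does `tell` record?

Evaluation trace:
ask @ H1 ⇒ 6
tell(6) @ H0 ⇒ log+=6
ask @ H1 ⇒ 6
H0 returns (0, (6))
H1 returns (0, (6))
= (0, (6))

Answer: (6)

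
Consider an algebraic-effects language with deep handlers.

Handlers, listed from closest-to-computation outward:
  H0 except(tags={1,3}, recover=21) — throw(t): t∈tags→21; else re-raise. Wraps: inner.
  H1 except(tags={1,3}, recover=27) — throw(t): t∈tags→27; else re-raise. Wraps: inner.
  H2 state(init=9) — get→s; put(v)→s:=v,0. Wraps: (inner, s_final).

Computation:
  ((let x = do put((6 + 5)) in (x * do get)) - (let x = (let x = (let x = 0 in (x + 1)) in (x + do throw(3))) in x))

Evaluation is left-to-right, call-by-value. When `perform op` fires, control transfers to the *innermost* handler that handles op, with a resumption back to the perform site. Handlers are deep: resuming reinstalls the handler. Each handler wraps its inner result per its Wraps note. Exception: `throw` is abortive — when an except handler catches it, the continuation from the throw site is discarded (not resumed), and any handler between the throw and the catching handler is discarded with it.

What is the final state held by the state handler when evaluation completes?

Answer: 11

Step-by-step:
put(11) @ H2 ⇒ s:=11
get @ H2 ⇒ 11
throw(3) @ H0 caught ⇒ 21
H1 returns 21
H2 returns (21, 11)
= (21, 11)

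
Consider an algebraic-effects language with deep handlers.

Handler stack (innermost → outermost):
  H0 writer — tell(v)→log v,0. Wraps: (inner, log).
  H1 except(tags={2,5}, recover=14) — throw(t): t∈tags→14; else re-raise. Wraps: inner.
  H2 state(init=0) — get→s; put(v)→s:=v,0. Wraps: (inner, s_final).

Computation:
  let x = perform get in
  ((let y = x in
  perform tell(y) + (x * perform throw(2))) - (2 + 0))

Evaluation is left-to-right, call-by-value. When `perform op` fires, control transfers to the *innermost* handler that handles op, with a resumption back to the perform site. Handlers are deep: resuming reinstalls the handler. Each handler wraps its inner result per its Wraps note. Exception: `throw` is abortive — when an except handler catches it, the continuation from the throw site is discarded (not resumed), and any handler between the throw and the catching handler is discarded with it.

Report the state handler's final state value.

Answer: 0

Evaluation trace:
get @ H2 ⇒ 0
tell(0) @ H0 ⇒ log+=0
throw(2) @ H1 caught ⇒ 14
H2 returns (14, 0)
= (14, 0)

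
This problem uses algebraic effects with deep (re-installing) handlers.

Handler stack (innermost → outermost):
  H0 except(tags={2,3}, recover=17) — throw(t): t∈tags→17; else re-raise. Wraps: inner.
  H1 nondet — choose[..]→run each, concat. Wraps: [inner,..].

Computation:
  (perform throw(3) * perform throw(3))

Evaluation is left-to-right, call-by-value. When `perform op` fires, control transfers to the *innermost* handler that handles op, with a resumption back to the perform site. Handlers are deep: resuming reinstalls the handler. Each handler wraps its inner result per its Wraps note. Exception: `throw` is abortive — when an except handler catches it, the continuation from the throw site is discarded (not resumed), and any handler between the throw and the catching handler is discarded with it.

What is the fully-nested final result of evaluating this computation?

Answer: [17]

Evaluation trace:
throw(3) @ H0 caught ⇒ 17
H1 returns [17]
= [17]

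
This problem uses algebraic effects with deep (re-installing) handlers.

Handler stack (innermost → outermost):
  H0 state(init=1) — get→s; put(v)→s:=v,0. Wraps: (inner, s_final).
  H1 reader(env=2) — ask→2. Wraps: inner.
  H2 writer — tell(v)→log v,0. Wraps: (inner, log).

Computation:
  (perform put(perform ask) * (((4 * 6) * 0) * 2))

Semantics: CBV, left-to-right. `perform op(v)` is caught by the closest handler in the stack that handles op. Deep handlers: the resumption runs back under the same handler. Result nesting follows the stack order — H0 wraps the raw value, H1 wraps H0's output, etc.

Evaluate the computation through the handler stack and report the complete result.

Step-by-step:
ask @ H1 ⇒ 2
put(2) @ H0 ⇒ s:=2
H0 returns (0, 2)
H1 returns (0, 2)
H2 returns ((0, 2), ())
= ((0, 2), ())

Answer: ((0, 2), ())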